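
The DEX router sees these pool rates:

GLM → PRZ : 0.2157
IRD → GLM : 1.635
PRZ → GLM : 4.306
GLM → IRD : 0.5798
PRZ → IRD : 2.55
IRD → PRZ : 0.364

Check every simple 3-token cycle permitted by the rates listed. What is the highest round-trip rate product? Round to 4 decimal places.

PRZ→GLM→IRD→PRZ: 4.306 × 0.5798 × 0.364 = 0.90877
PRZ→IRD→GLM→PRZ: 2.55 × 1.635 × 0.2157 = 0.89931
Maximum is PRZ→GLM→IRD→PRZ at 0.9088; no arbitrage — every cycle loses value.

0.9088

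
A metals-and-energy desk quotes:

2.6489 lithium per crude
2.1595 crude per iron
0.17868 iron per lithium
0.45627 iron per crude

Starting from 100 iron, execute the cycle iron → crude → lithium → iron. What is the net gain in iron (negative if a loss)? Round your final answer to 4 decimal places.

2.2103

100 iron × 2.1595 = 215.95 crude
215.95 crude × 2.6489 = 572.029955 lithium
572.029955 lithium × 0.17868 = 102.2103123594 iron
Net change: 102.2103123594 − 100 = 2.2103123594 iron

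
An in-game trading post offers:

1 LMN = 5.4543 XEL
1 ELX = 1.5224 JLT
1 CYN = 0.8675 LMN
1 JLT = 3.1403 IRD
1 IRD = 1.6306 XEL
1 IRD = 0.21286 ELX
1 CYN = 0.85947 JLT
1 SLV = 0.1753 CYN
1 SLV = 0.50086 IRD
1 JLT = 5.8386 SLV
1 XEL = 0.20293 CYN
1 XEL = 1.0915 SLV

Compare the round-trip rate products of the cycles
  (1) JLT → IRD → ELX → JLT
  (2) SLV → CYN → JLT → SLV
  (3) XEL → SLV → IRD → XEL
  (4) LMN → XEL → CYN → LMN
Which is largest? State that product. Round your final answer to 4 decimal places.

(1) 3.1403 × 0.21286 × 1.5224 = 1.01764
(2) 0.1753 × 0.85947 × 5.8386 = 0.87967
(3) 1.0915 × 0.50086 × 1.6306 = 0.89143
(4) 5.4543 × 0.20293 × 0.8675 = 0.96018
Highest is cycle (1) at 1.0176 (>1, arbitrage).

1.0176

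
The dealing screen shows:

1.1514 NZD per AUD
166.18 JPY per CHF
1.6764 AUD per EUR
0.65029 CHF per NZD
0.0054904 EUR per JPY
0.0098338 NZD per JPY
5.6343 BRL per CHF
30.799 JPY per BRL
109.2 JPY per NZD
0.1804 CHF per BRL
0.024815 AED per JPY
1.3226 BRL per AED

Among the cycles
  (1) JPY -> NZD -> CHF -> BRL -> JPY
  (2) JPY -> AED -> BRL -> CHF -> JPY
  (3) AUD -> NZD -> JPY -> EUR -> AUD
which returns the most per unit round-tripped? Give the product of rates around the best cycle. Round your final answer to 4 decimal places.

1.1573

(1) 0.0098338 × 0.65029 × 5.6343 × 30.799 = 1.10970
(2) 0.024815 × 1.3226 × 0.1804 × 166.18 = 0.98392
(3) 1.1514 × 109.2 × 0.0054904 × 1.6764 = 1.15726
Highest is cycle (3) at 1.1573 (>1, arbitrage).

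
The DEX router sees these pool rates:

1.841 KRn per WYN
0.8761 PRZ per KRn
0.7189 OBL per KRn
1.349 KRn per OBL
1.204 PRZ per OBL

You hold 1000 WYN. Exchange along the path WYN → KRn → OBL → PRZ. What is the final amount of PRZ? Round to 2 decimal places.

1593.49

1000 WYN × 1.841 = 1841 KRn
1841 KRn × 0.7189 = 1323.4949 OBL
1323.4949 OBL × 1.204 = 1593.4878596 PRZ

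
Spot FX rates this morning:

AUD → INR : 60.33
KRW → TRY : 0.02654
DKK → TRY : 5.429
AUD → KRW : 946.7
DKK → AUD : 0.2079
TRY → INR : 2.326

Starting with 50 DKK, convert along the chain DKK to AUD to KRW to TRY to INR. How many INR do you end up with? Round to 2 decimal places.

607.50

50 DKK × 0.2079 = 10.395 AUD
10.395 AUD × 946.7 = 9840.9465 KRW
9840.9465 KRW × 0.02654 = 261.17872011 TRY
261.17872011 TRY × 2.326 = 607.50170297586 INR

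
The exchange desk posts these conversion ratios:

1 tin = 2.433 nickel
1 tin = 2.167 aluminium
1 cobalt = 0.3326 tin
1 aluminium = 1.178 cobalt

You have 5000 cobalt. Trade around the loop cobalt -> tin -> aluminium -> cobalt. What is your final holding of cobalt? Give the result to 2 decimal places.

4245.18

5000 cobalt × 0.3326 = 1663 tin
1663 tin × 2.167 = 3603.721 aluminium
3603.721 aluminium × 1.178 = 4245.183338 cobalt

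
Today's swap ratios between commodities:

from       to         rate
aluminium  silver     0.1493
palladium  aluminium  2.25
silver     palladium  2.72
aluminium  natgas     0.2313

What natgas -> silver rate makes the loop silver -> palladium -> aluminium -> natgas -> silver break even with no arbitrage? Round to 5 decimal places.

0.70644

Known legs of the cycle: 2.72 × 2.25 × 0.2313 = 1.415556
For no arbitrage the full-cycle product must be 1, so the missing rate is 1 / 1.415556 ≈ 0.7064362.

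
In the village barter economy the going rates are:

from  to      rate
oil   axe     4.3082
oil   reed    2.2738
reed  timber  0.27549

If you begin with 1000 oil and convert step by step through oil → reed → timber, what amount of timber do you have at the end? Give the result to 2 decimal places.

626.41

1000 oil × 2.2738 = 2273.8 reed
2273.8 reed × 0.27549 = 626.409162 timber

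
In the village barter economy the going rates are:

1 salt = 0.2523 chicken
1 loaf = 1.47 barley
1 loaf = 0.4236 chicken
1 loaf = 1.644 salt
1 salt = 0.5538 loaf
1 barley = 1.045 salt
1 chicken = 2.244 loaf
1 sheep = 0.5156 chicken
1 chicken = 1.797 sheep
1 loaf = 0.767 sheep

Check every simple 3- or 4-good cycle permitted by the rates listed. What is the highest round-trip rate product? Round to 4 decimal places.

salt→chicken→loaf→salt: 0.2523 × 2.244 × 1.644 = 0.93077
chicken→loaf→sheep→chicken: 2.244 × 0.767 × 0.5156 = 0.88742
salt→chicken→loaf→barley→salt: 0.2523 × 2.244 × 1.47 × 1.045 = 0.86971
salt→loaf→barley→salt: 0.5538 × 1.47 × 1.045 = 0.85072
Maximum is salt→chicken→loaf→salt at 0.9308; no arbitrage — every cycle loses value.

0.9308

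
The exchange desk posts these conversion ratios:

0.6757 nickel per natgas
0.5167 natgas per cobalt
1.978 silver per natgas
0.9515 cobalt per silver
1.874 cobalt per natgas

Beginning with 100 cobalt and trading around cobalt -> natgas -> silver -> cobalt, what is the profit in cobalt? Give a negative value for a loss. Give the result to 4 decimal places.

100 cobalt × 0.5167 = 51.67 natgas
51.67 natgas × 1.978 = 102.20326 silver
102.20326 silver × 0.9515 = 97.24640189 cobalt
Net change: 97.24640189 − 100 = -2.75359811 cobalt

-2.7536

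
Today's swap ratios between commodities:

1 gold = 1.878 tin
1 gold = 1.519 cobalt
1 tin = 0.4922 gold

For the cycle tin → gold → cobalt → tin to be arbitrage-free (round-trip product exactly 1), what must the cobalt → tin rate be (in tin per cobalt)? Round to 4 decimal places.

Known legs of the cycle: 0.4922 × 1.519 = 0.7476518
For no arbitrage the full-cycle product must be 1, so the missing rate is 1 / 0.7476518 ≈ 1.337521.

1.3375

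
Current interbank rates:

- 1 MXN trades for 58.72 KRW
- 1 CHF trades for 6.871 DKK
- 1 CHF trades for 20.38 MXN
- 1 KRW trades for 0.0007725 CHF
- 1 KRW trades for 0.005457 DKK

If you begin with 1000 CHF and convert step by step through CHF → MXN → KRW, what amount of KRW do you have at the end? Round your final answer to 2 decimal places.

1000 CHF × 20.38 = 20380 MXN
20380 MXN × 58.72 = 1196713.6 KRW

1196713.60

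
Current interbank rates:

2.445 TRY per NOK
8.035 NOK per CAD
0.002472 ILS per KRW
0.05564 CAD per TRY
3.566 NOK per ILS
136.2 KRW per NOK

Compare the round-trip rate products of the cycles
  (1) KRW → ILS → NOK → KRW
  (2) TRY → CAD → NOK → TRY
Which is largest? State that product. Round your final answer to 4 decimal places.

1.2006

(1) 0.002472 × 3.566 × 136.2 = 1.20062
(2) 0.05564 × 8.035 × 2.445 = 1.09308
Highest is cycle (1) at 1.2006 (>1, arbitrage).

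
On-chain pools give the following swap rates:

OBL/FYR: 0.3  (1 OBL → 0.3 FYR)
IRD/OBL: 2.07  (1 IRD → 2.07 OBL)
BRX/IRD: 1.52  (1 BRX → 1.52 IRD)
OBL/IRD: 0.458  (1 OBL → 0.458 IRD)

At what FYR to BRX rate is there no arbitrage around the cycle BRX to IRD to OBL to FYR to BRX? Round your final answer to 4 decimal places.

Known legs of the cycle: 1.52 × 2.07 × 0.3 = 0.94392
For no arbitrage the full-cycle product must be 1, so the missing rate is 1 / 0.94392 ≈ 1.059412.

1.0594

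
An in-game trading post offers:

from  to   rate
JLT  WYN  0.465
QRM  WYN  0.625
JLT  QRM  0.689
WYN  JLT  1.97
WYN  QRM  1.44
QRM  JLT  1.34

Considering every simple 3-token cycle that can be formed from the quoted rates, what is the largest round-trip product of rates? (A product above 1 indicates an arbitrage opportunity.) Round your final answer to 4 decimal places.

0.8973

WYN→QRM→JLT→WYN: 1.44 × 1.34 × 0.465 = 0.89726
WYN→JLT→QRM→WYN: 1.97 × 0.689 × 0.625 = 0.84833
Maximum is WYN→QRM→JLT→WYN at 0.8973; no arbitrage — every cycle loses value.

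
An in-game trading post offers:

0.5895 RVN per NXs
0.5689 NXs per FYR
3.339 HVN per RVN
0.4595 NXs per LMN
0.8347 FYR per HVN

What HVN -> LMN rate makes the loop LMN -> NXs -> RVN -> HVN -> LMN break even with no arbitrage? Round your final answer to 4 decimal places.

1.1056

Known legs of the cycle: 0.4595 × 0.5895 × 3.339 = 0.90445245975
For no arbitrage the full-cycle product must be 1, so the missing rate is 1 / 0.90445245975 ≈ 1.105641.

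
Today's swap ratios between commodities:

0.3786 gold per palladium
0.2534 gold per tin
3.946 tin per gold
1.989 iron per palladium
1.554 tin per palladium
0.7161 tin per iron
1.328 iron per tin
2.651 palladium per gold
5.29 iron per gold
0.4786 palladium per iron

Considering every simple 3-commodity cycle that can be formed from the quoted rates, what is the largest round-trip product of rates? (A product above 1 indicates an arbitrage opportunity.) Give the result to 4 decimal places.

1.0439

gold→palladium→tin→gold: 2.651 × 1.554 × 0.2534 = 1.04392
iron→palladium→tin→iron: 0.4786 × 1.554 × 1.328 = 0.98769
iron→tin→gold→iron: 0.7161 × 0.2534 × 5.29 = 0.95992
iron→palladium→gold→iron: 0.4786 × 0.3786 × 5.29 = 0.95854
Maximum is gold→palladium→tin→gold at 1.0439; arbitrage exists.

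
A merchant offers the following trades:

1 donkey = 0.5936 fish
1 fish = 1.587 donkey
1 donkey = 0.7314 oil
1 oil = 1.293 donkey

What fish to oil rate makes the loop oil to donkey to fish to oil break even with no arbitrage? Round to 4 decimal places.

Known legs of the cycle: 1.293 × 0.5936 = 0.7675248
For no arbitrage the full-cycle product must be 1, so the missing rate is 1 / 0.7675248 ≈ 1.302889.

1.3029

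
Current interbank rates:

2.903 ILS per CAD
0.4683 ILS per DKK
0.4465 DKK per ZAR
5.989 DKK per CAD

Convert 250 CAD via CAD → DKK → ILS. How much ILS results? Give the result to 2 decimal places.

701.16

250 CAD × 5.989 = 1497.25 DKK
1497.25 DKK × 0.4683 = 701.162175 ILS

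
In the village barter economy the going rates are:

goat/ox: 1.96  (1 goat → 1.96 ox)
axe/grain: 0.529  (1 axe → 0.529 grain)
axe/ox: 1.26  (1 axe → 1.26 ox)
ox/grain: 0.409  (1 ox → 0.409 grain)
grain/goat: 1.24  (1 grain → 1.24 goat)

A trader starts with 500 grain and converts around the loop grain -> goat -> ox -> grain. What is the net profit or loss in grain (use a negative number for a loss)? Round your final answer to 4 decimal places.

500 grain × 1.24 = 620 goat
620 goat × 1.96 = 1215.2 ox
1215.2 ox × 0.409 = 497.0168 grain
Net change: 497.0168 − 500 = -2.9832 grain

-2.9832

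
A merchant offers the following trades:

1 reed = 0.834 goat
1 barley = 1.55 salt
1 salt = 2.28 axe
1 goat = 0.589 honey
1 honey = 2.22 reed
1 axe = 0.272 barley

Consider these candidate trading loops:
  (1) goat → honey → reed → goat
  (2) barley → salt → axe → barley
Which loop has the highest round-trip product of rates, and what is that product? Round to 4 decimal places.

(1) 0.589 × 2.22 × 0.834 = 1.09052
(2) 1.55 × 2.28 × 0.272 = 0.96125
Highest is cycle (1) at 1.0905 (>1, arbitrage).

1.0905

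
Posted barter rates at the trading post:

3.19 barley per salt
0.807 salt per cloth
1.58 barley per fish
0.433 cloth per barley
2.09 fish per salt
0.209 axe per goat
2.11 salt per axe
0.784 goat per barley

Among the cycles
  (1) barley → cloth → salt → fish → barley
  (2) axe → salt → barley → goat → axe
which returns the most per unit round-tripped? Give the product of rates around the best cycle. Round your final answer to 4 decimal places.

(1) 0.433 × 0.807 × 2.09 × 1.58 = 1.15389
(2) 2.11 × 3.19 × 0.784 × 0.209 = 1.10290
Highest is cycle (1) at 1.1539 (>1, arbitrage).

1.1539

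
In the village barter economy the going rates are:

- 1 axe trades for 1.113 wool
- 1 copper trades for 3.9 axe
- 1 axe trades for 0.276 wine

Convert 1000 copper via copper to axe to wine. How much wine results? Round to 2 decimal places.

1000 copper × 3.9 = 3900 axe
3900 axe × 0.276 = 1076.4 wine

1076.40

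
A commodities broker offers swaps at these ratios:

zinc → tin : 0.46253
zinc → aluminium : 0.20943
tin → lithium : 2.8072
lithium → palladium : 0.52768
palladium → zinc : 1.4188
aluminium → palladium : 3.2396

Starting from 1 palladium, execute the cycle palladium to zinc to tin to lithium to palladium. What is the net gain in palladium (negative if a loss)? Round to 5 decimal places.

1 palladium × 1.4188 = 1.4188 zinc
1.4188 zinc × 0.46253 = 0.656237564 tin
0.656237564 tin × 2.8072 = 1.8421900896608 lithium
1.8421900896608 lithium × 0.52768 = 0.972086866512210944 palladium
Net change: 0.972086866512210944 − 1 = -0.027913133487789056 palladium

-0.02791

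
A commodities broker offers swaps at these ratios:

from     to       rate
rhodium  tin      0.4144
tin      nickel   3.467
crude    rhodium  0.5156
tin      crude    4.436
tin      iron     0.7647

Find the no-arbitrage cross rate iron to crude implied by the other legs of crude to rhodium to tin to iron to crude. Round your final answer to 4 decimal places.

Known legs of the cycle: 0.5156 × 0.4144 × 0.7647 = 0.163389350208
For no arbitrage the full-cycle product must be 1, so the missing rate is 1 / 0.163389350208 ≈ 6.120350.

6.1203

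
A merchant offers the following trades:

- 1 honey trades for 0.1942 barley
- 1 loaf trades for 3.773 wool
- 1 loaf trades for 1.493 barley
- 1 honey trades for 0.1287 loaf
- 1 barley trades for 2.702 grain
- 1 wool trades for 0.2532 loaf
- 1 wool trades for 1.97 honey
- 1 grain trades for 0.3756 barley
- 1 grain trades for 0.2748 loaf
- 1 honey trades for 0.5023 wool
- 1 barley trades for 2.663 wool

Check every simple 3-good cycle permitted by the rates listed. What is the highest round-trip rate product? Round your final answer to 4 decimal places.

1.1086

loaf→barley→grain→loaf: 1.493 × 2.702 × 0.2748 = 1.10857
honey→barley→wool→honey: 0.1942 × 2.663 × 1.97 = 1.01879
loaf→barley→wool→loaf: 1.493 × 2.663 × 0.2532 = 1.00669
loaf→wool→honey→loaf: 3.773 × 1.97 × 0.1287 = 0.95660
Maximum is loaf→barley→grain→loaf at 1.1086; arbitrage exists.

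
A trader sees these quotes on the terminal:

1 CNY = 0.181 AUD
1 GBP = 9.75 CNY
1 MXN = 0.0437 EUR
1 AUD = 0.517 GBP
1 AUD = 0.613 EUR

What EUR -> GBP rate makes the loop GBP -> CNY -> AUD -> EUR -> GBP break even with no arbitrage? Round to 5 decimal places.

Known legs of the cycle: 9.75 × 0.181 × 0.613 = 1.08179175
For no arbitrage the full-cycle product must be 1, so the missing rate is 1 / 1.08179175 ≈ 0.9243923.

0.92439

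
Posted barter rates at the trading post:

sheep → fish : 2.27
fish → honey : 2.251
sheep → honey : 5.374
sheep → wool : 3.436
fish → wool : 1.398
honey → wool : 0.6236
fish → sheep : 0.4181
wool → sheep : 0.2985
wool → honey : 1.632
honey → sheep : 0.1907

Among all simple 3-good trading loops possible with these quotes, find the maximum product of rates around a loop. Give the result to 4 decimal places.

1.0694

honey→sheep→wool→honey: 0.1907 × 3.436 × 1.632 = 1.06936
honey→wool→sheep→honey: 0.6236 × 0.2985 × 5.374 = 1.00034
honey→sheep→fish→honey: 0.1907 × 2.27 × 2.251 = 0.97443
sheep→fish→wool→sheep: 2.27 × 1.398 × 0.2985 = 0.94728
Maximum is honey→sheep→wool→honey at 1.0694; arbitrage exists.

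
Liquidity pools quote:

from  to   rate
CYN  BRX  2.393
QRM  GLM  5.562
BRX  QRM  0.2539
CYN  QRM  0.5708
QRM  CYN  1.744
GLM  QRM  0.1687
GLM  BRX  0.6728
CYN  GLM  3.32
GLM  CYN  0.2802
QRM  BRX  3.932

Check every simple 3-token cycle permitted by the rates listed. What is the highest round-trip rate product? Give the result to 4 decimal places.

CYN→BRX→QRM→CYN: 2.393 × 0.2539 × 1.744 = 1.05962
CYN→GLM→QRM→CYN: 3.32 × 0.1687 × 1.744 = 0.97679
BRX→QRM→GLM→BRX: 0.2539 × 5.562 × 0.6728 = 0.95012
CYN→QRM→GLM→CYN: 0.5708 × 5.562 × 0.2802 = 0.88958
Maximum is CYN→BRX→QRM→CYN at 1.0596; arbitrage exists.

1.0596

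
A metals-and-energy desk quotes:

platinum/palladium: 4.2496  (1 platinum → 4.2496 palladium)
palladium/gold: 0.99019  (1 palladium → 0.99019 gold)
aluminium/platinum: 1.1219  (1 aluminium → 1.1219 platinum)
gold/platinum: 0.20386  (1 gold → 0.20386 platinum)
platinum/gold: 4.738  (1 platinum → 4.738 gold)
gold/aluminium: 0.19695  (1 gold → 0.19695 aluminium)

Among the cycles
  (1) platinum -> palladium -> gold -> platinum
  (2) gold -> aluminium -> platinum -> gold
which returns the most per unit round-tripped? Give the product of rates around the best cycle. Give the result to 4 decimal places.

1.0469

(1) 4.2496 × 0.99019 × 0.20386 = 0.85782
(2) 0.19695 × 1.1219 × 4.738 = 1.04690
Highest is cycle (2) at 1.0469 (>1, arbitrage).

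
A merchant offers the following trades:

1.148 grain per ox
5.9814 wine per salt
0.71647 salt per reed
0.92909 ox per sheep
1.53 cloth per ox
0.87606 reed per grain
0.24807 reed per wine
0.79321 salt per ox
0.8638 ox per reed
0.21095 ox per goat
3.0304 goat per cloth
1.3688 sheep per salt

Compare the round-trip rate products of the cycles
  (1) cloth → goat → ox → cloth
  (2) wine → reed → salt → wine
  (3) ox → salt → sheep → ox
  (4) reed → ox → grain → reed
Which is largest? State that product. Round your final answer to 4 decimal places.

(1) 3.0304 × 0.21095 × 1.53 = 0.97807
(2) 0.24807 × 0.71647 × 5.9814 = 1.06310
(3) 0.79321 × 1.3688 × 0.92909 = 1.00876
(4) 0.8638 × 1.148 × 0.87606 = 0.86874
Highest is cycle (2) at 1.0631 (>1, arbitrage).

1.0631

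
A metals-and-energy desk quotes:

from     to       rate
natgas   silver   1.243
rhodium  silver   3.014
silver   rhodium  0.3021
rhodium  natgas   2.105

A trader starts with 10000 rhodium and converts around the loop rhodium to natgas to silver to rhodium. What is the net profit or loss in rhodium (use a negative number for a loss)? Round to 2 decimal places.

-2095.51

10000 rhodium × 2.105 = 21050 natgas
21050 natgas × 1.243 = 26165.15 silver
26165.15 silver × 0.3021 = 7904.491815 rhodium
Net change: 7904.491815 − 10000 = -2095.508185 rhodium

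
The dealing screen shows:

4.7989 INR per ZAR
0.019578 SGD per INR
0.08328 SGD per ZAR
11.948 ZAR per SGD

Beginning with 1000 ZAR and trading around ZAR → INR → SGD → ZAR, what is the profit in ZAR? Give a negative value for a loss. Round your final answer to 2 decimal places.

122.55

1000 ZAR × 4.7989 = 4798.9 INR
4798.9 INR × 0.019578 = 93.9528642 SGD
93.9528642 SGD × 11.948 = 1122.5488214616 ZAR
Net change: 1122.5488214616 − 1000 = 122.5488214616 ZAR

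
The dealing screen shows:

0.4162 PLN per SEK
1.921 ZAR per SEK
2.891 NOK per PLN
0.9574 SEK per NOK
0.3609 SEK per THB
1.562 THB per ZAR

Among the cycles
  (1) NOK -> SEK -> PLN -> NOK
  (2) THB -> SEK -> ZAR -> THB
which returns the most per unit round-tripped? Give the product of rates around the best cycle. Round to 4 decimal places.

(1) 0.9574 × 0.4162 × 2.891 = 1.15198
(2) 0.3609 × 1.921 × 1.562 = 1.08292
Highest is cycle (1) at 1.1520 (>1, arbitrage).

1.1520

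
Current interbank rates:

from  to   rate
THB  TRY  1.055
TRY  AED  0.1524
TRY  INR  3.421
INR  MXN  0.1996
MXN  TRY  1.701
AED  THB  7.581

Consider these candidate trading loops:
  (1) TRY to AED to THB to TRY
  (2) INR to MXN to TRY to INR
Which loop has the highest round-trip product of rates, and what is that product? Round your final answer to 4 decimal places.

(1) 0.1524 × 7.581 × 1.055 = 1.21889
(2) 0.1996 × 1.701 × 3.421 = 1.16150
Highest is cycle (1) at 1.2189 (>1, arbitrage).

1.2189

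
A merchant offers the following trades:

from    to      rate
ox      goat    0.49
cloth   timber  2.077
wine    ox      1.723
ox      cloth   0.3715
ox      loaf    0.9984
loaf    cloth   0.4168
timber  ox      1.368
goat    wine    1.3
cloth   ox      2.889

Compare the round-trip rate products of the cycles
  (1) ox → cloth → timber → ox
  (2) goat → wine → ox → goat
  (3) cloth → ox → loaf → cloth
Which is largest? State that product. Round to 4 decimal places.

1.2022

(1) 0.3715 × 2.077 × 1.368 = 1.05556
(2) 1.3 × 1.723 × 0.49 = 1.09755
(3) 2.889 × 0.9984 × 0.4168 = 1.20221
Highest is cycle (3) at 1.2022 (>1, arbitrage).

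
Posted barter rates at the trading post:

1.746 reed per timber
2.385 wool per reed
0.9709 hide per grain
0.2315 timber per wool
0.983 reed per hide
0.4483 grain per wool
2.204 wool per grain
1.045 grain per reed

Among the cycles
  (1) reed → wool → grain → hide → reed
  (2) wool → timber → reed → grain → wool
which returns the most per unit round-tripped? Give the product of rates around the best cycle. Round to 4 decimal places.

(1) 2.385 × 0.4483 × 0.9709 × 0.983 = 1.02043
(2) 0.2315 × 1.746 × 1.045 × 2.204 = 0.93094
Highest is cycle (1) at 1.0204 (>1, arbitrage).

1.0204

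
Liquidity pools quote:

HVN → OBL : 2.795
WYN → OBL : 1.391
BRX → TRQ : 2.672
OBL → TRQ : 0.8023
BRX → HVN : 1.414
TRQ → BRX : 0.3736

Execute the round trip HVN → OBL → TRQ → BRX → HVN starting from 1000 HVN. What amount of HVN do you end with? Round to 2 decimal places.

1184.61

1000 HVN × 2.795 = 2795 OBL
2795 OBL × 0.8023 = 2242.4285 TRQ
2242.4285 TRQ × 0.3736 = 837.7712876 BRX
837.7712876 BRX × 1.414 = 1184.6086006664 HVN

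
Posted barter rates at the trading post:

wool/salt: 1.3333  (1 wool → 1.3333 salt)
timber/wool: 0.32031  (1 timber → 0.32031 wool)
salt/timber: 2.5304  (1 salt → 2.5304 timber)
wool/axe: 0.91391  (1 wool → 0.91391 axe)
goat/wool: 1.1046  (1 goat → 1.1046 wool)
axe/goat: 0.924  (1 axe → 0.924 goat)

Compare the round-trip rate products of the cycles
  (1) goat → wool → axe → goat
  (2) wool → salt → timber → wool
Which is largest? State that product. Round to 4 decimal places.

(1) 1.1046 × 0.91391 × 0.924 = 0.93278
(2) 1.3333 × 2.5304 × 0.32031 = 1.08066
Highest is cycle (2) at 1.0807 (>1, arbitrage).

1.0807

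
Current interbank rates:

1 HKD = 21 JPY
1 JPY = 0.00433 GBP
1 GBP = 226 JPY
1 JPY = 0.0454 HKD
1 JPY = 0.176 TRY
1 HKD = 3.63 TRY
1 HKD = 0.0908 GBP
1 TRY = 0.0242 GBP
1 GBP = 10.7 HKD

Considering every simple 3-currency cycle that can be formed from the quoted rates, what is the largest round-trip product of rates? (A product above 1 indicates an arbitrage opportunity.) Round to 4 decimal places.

JPY→GBP→HKD→JPY: 0.00433 × 10.7 × 21 = 0.97295
JPY→TRY→GBP→JPY: 0.176 × 0.0242 × 226 = 0.96258
GBP→HKD→TRY→GBP: 10.7 × 3.63 × 0.0242 = 0.93995
JPY→HKD→GBP→JPY: 0.0454 × 0.0908 × 226 = 0.93164
Maximum is JPY→GBP→HKD→JPY at 0.9730; no arbitrage — every cycle loses value.

0.9730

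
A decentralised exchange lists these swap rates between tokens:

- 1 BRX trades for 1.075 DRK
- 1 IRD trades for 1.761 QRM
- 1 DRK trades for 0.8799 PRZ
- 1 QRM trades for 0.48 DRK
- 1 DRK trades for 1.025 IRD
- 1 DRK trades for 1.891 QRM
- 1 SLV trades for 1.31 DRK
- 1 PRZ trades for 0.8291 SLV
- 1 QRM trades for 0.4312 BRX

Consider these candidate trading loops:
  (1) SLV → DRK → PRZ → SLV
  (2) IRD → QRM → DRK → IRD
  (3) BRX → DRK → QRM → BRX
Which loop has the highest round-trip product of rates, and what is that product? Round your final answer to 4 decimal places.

(1) 1.31 × 0.8799 × 0.8291 = 0.95568
(2) 1.761 × 0.48 × 1.025 = 0.86641
(3) 1.075 × 1.891 × 0.4312 = 0.87655
Highest is cycle (1) at 0.9557 (≤1, no arbitrage).

0.9557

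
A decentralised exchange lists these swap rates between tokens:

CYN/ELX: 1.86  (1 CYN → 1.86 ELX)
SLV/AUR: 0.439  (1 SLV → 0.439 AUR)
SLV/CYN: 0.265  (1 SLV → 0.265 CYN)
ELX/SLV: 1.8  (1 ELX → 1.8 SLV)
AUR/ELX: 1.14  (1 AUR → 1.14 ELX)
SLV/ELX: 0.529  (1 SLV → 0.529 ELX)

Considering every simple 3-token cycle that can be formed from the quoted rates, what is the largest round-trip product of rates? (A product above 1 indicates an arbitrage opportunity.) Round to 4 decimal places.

ELX→SLV→AUR→ELX: 1.8 × 0.439 × 1.14 = 0.90083
ELX→SLV→CYN→ELX: 1.8 × 0.265 × 1.86 = 0.88722
Maximum is ELX→SLV→AUR→ELX at 0.9008; no arbitrage — every cycle loses value.

0.9008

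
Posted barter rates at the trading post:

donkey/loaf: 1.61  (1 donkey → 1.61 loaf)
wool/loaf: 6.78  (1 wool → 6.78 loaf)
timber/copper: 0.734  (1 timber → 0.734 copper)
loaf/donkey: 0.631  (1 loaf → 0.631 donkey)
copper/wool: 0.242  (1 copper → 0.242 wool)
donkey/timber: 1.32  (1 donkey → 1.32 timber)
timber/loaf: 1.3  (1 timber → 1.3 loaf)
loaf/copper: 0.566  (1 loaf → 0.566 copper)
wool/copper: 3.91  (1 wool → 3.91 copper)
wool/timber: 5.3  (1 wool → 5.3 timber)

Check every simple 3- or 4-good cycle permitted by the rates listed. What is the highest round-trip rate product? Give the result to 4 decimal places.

1.0828

timber→loaf→donkey→timber: 1.3 × 0.631 × 1.32 = 1.08280
timber→loaf→copper→wool→timber: 1.3 × 0.566 × 0.242 × 5.3 = 0.94374
timber→copper→wool→timber: 0.734 × 0.242 × 5.3 = 0.94143
wool→loaf→copper→wool: 6.78 × 0.566 × 0.242 = 0.92867
Maximum is timber→loaf→donkey→timber at 1.0828; arbitrage exists.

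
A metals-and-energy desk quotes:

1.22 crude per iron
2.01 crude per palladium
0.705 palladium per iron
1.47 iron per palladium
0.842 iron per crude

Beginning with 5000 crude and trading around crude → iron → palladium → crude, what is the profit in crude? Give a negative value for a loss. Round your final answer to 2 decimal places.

965.78

5000 crude × 0.842 = 4210 iron
4210 iron × 0.705 = 2968.05 palladium
2968.05 palladium × 2.01 = 5965.7805 crude
Net change: 5965.7805 − 5000 = 965.7805 crude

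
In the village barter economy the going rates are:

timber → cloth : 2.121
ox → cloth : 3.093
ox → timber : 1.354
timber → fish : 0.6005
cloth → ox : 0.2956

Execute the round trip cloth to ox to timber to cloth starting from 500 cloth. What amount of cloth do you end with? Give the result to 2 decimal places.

424.46

500 cloth × 0.2956 = 147.8 ox
147.8 ox × 1.354 = 200.1212 timber
200.1212 timber × 2.121 = 424.4570652 cloth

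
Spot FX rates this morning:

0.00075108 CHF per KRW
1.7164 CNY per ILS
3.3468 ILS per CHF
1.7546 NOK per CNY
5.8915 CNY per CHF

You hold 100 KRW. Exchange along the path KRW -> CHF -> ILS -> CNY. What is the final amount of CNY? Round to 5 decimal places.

100 KRW × 0.00075108 = 0.075108 CHF
0.075108 CHF × 3.3468 = 0.2513714544 ILS
0.2513714544 ILS × 1.7164 = 0.43145396433216 CNY

0.43145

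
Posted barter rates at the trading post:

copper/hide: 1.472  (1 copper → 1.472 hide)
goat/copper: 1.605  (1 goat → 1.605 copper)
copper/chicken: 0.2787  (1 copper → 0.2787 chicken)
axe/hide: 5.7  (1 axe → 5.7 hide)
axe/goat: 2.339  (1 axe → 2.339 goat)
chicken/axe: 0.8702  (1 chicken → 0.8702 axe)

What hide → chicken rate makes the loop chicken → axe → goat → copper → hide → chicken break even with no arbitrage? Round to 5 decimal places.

Known legs of the cycle: 0.8702 × 2.339 × 1.605 × 1.472 = 4.808749426368
For no arbitrage the full-cycle product must be 1, so the missing rate is 1 / 4.808749426368 ≈ 0.2079543.

0.20795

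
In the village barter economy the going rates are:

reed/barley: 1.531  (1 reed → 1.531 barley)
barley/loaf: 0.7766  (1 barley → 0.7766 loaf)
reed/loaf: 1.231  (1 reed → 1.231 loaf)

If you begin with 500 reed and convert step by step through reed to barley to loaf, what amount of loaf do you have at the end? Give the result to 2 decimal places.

500 reed × 1.531 = 765.5 barley
765.5 barley × 0.7766 = 594.4873 loaf

594.49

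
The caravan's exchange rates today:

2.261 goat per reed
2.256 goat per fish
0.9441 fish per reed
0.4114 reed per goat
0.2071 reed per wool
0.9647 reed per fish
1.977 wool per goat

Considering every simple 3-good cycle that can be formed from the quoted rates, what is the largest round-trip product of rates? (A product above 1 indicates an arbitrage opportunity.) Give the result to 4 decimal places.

0.9257

wool→reed→goat→wool: 0.2071 × 2.261 × 1.977 = 0.92574
fish→goat→reed→fish: 2.256 × 0.4114 × 0.9441 = 0.87624
Maximum is wool→reed→goat→wool at 0.9257; no arbitrage — every cycle loses value.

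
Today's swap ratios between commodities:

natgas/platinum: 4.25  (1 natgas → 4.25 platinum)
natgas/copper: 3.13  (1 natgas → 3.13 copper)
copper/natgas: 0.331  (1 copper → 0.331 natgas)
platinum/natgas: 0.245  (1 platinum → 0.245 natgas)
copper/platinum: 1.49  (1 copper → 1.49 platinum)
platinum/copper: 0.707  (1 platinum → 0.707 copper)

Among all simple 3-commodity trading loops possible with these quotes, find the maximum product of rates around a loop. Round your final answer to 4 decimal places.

1.1426

platinum→natgas→copper→platinum: 0.245 × 3.13 × 1.49 = 1.14261
platinum→copper→natgas→platinum: 0.707 × 0.331 × 4.25 = 0.99457
Maximum is platinum→natgas→copper→platinum at 1.1426; arbitrage exists.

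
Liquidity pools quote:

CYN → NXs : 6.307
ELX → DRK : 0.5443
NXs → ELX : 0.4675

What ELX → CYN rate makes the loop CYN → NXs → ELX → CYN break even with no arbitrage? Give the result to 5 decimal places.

0.33915

Known legs of the cycle: 6.307 × 0.4675 = 2.9485225
For no arbitrage the full-cycle product must be 1, so the missing rate is 1 / 2.9485225 ≈ 0.3391529.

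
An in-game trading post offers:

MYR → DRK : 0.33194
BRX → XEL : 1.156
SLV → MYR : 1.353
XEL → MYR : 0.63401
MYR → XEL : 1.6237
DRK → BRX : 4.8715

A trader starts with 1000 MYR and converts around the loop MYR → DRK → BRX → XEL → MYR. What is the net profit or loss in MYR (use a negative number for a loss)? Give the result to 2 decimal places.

185.16

1000 MYR × 0.33194 = 331.94 DRK
331.94 DRK × 4.8715 = 1617.04571 BRX
1617.04571 BRX × 1.156 = 1869.30484076 XEL
1869.30484076 XEL × 0.63401 = 1185.1579620902476 MYR
Net change: 1185.1579620902476 − 1000 = 185.1579620902476 MYR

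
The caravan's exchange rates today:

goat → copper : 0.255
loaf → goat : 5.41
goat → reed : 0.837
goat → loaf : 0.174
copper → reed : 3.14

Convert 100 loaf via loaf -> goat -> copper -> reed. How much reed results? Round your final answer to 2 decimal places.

100 loaf × 5.41 = 541 goat
541 goat × 0.255 = 137.955 copper
137.955 copper × 3.14 = 433.1787 reed

433.18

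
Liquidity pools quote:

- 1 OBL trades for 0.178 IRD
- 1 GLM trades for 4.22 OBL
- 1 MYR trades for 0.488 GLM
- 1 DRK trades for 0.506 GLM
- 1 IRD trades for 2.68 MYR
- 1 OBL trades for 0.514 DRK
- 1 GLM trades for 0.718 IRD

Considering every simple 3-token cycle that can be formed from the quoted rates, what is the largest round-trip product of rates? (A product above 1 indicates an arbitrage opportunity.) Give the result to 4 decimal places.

OBL→DRK→GLM→OBL: 0.514 × 0.506 × 4.22 = 1.09755
IRD→MYR→GLM→IRD: 2.68 × 0.488 × 0.718 = 0.93903
Maximum is OBL→DRK→GLM→OBL at 1.0976; arbitrage exists.

1.0976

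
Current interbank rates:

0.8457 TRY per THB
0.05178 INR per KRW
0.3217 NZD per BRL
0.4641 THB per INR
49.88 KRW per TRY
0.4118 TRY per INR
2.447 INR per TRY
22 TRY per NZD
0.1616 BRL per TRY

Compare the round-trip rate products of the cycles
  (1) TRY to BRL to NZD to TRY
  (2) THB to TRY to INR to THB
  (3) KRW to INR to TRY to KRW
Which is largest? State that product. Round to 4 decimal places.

(1) 0.1616 × 0.3217 × 22 = 1.14371
(2) 0.8457 × 2.447 × 0.4641 = 0.96042
(3) 0.05178 × 0.4118 × 49.88 = 1.06359
Highest is cycle (1) at 1.1437 (>1, arbitrage).

1.1437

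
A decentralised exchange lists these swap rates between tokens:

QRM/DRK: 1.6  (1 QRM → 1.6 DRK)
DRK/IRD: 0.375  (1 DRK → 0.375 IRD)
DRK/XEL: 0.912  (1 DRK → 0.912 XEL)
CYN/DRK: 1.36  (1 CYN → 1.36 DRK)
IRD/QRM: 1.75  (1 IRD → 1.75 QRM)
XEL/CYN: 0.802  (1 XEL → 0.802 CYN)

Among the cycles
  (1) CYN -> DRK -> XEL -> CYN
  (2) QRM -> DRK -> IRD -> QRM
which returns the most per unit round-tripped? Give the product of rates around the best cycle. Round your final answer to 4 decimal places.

1.0500

(1) 1.36 × 0.912 × 0.802 = 0.99474
(2) 1.6 × 0.375 × 1.75 = 1.05000
Highest is cycle (2) at 1.0500 (>1, arbitrage).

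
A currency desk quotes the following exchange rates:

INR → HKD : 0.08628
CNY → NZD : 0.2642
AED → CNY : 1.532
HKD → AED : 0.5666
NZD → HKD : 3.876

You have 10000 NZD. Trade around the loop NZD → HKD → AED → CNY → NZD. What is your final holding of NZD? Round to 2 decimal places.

8888.98

10000 NZD × 3.876 = 38760 HKD
38760 HKD × 0.5666 = 21961.416 AED
21961.416 AED × 1.532 = 33644.889312 CNY
33644.889312 CNY × 0.2642 = 8888.9797562304 NZD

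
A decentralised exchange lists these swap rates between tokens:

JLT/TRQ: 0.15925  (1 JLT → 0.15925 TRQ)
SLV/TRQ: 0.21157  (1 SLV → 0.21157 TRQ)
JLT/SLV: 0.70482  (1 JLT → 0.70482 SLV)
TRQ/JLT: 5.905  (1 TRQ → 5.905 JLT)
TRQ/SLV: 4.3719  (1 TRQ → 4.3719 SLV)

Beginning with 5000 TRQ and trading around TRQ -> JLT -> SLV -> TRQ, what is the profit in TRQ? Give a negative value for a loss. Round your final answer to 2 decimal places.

-597.27

5000 TRQ × 5.905 = 29525 JLT
29525 JLT × 0.70482 = 20809.8105 SLV
20809.8105 SLV × 0.21157 = 4402.731607485 TRQ
Net change: 4402.731607485 − 5000 = -597.268392515 TRQ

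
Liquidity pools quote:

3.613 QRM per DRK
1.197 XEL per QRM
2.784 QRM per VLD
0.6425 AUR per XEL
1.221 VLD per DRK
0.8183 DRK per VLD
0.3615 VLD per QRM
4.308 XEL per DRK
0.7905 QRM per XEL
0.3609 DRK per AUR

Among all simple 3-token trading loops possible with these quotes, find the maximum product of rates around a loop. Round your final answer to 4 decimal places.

1.0688

VLD→DRK→QRM→VLD: 0.8183 × 3.613 × 0.3615 = 1.06878
DRK→XEL→AUR→DRK: 4.308 × 0.6425 × 0.3609 = 0.99893
Maximum is VLD→DRK→QRM→VLD at 1.0688; arbitrage exists.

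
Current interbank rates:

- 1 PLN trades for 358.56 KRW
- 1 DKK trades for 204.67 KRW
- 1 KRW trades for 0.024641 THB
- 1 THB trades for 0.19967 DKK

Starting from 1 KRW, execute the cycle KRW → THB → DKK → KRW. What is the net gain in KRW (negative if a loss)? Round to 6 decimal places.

1 KRW × 0.024641 = 0.024641 THB
0.024641 THB × 0.19967 = 0.00492006847 DKK
0.00492006847 DKK × 204.67 = 1.0069904137549 KRW
Net change: 1.0069904137549 − 1 = 0.0069904137549 KRW

0.006990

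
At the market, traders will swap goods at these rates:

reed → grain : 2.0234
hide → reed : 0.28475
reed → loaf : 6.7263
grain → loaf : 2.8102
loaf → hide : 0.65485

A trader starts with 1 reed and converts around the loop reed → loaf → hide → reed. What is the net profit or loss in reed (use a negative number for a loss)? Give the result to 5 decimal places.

0.25424

1 reed × 6.7263 = 6.7263 loaf
6.7263 loaf × 0.65485 = 4.404717555 hide
4.404717555 hide × 0.28475 = 1.25424332378625 reed
Net change: 1.25424332378625 − 1 = 0.25424332378625 reed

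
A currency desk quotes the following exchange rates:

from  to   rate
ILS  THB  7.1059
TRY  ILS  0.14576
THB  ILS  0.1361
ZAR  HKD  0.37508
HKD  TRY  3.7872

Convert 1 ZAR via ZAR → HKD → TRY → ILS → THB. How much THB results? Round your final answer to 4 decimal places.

1 ZAR × 0.37508 = 0.37508 HKD
0.37508 HKD × 3.7872 = 1.420502976 TRY
1.420502976 TRY × 0.14576 = 0.20705251378176 ILS
0.20705251378176 ILS × 7.1059 = 1.471294457681808384 THB

1.4713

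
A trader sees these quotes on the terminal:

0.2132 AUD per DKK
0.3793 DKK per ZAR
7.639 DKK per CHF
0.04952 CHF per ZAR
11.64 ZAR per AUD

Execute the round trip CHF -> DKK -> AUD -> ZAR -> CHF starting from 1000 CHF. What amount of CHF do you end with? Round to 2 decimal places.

938.77

1000 CHF × 7.639 = 7639 DKK
7639 DKK × 0.2132 = 1628.6348 AUD
1628.6348 AUD × 11.64 = 18957.309072 ZAR
18957.309072 ZAR × 0.04952 = 938.76594524544 CHF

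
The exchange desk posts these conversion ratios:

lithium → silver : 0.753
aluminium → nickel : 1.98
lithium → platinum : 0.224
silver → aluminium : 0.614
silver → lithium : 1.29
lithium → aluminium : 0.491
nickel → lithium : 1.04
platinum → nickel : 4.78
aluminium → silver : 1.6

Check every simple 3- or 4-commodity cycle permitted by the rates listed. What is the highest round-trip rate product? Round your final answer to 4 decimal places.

lithium→platinum→nickel→lithium: 0.224 × 4.78 × 1.04 = 1.11355
silver→lithium→aluminium→silver: 1.29 × 0.491 × 1.6 = 1.01342
aluminium→nickel→lithium→aluminium: 1.98 × 1.04 × 0.491 = 1.01107
silver→aluminium→nickel→lithium→silver: 0.614 × 1.98 × 1.04 × 0.753 = 0.95205
Maximum is lithium→platinum→nickel→lithium at 1.1135; arbitrage exists.

1.1135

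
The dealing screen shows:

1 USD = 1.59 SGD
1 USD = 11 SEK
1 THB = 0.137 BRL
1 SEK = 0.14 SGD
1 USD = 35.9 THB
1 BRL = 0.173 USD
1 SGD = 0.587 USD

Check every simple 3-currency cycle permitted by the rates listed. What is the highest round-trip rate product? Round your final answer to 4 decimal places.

0.9040

SEK→SGD→USD→SEK: 0.14 × 0.587 × 11 = 0.90398
BRL→USD→THB→BRL: 0.173 × 35.9 × 0.137 = 0.85087
Maximum is SEK→SGD→USD→SEK at 0.9040; no arbitrage — every cycle loses value.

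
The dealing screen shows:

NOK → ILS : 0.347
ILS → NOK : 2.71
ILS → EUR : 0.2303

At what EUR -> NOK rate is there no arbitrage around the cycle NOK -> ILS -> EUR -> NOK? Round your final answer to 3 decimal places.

Known legs of the cycle: 0.347 × 0.2303 = 0.0799141
For no arbitrage the full-cycle product must be 1, so the missing rate is 1 / 0.0799141 ≈ 12.51344.

12.513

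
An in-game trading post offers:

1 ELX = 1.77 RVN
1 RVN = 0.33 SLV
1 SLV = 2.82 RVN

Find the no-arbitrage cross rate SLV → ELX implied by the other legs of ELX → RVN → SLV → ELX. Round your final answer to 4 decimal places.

Known legs of the cycle: 1.77 × 0.33 = 0.5841
For no arbitrage the full-cycle product must be 1, so the missing rate is 1 / 0.5841 ≈ 1.712036.

1.7120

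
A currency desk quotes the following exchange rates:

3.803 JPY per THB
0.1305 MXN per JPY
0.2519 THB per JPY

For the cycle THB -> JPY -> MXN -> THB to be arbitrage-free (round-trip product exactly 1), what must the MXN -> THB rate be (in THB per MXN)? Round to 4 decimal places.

2.0149

Known legs of the cycle: 3.803 × 0.1305 = 0.4962915
For no arbitrage the full-cycle product must be 1, so the missing rate is 1 / 0.4962915 ≈ 2.014945.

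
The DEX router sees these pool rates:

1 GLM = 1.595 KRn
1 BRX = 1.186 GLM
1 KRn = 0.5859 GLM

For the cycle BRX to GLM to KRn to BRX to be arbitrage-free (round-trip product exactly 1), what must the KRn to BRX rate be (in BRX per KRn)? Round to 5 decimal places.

Known legs of the cycle: 1.186 × 1.595 = 1.89167
For no arbitrage the full-cycle product must be 1, so the missing rate is 1 / 1.89167 ≈ 0.5286334.

0.52863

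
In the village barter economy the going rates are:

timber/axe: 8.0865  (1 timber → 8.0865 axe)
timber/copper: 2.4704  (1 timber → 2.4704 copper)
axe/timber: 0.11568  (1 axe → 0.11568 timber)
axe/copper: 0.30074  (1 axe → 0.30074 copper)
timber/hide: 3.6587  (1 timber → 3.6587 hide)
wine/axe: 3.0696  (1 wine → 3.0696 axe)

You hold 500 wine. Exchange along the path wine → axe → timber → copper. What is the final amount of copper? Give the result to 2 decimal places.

500 wine × 3.0696 = 1534.8 axe
1534.8 axe × 0.11568 = 177.545664 timber
177.545664 timber × 2.4704 = 438.6088083456 copper

438.61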